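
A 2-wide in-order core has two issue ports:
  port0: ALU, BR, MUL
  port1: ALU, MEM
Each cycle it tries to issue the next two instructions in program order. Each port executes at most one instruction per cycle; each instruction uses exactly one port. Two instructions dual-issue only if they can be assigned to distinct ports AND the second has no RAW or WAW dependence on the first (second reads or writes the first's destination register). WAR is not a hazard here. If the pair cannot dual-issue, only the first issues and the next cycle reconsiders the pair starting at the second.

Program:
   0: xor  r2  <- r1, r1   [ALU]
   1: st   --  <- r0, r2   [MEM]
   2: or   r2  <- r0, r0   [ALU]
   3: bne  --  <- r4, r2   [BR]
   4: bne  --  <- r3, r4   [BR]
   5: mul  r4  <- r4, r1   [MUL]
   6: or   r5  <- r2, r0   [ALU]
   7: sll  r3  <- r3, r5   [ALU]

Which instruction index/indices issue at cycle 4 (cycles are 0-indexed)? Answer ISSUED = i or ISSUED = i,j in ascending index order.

c0: i0 xor.ALU  RAW r2
c1: i1/i2 st.MEM/or.ALU  pair
c2: i3 bne.BR  no-port BR/BR
c3: i4 bne.BR  no-port BR/MUL
c4: i5/i6 mul.MUL/or.ALU  pair
c5: i7 sll.ALU  tail

ISSUED = 5,6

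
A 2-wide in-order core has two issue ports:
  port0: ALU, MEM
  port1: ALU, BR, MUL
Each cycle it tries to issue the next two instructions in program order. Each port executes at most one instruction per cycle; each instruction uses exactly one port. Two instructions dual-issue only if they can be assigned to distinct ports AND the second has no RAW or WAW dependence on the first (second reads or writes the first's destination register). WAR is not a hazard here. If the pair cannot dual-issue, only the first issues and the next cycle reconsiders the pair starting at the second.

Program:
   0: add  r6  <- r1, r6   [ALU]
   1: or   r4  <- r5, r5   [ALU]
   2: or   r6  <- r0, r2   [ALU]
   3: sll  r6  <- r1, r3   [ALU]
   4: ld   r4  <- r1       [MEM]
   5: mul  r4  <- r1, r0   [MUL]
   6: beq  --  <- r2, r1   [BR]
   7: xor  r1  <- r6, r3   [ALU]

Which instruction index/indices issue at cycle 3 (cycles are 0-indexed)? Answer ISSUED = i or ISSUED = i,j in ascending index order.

0. add.ALU+or.ALU @i0,i1  | dual
1. or.ALU @i2  | WAW r6
2. sll.ALU+ld.MEM @i3,i4  | dual
3. mul.MUL @i5  | no-port MUL/BR
4. beq.BR+xor.ALU @i6,i7  | dual

ISSUED = 5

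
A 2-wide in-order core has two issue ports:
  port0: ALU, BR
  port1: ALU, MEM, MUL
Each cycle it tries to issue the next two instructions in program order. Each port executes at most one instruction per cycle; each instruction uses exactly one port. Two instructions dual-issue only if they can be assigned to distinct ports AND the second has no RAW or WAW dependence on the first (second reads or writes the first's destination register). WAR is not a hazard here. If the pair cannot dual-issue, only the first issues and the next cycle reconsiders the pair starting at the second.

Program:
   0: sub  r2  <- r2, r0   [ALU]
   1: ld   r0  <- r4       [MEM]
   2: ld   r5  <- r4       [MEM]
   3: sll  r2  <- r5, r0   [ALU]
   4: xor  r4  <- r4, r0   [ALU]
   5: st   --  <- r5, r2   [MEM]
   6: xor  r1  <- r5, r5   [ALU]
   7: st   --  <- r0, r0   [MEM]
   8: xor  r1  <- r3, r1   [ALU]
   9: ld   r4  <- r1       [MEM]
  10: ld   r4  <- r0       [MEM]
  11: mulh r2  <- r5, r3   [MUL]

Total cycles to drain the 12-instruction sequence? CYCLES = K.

CYCLES = 8

t=0 i0+i1:sub.ALU ld.MEM ; dual
t=1 i2:ld.MEM ; RAW r5
t=2 i3+i4:sll.ALU xor.ALU ; dual
t=3 i5+i6:st.MEM xor.ALU ; dual
t=4 i7+i8:st.MEM xor.ALU ; dual
t=5 i9:ld.MEM ; no-port MEM/MEM
t=6 i10:ld.MEM ; no-port MEM/MUL
t=7 i11:mulh.MUL ; tail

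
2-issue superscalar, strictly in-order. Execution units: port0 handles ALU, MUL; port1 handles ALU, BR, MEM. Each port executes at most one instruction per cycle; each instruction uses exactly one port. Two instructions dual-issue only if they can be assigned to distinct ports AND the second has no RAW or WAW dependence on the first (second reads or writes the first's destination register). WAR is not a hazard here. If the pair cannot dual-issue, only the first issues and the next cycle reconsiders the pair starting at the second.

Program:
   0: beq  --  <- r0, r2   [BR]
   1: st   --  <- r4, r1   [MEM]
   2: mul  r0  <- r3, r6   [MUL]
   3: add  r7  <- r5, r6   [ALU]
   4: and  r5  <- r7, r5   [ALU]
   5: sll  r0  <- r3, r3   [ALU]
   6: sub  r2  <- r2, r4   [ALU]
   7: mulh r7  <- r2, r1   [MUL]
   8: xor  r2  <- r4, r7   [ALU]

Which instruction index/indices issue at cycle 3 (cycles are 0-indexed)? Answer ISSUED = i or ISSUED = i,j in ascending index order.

ISSUED = 4,5

c0: i0 beq.BR  no-port BR/MEM
c1: i1&i2 st.MEM+mul.MUL  2-wide
c2: i3 add.ALU  RAW r7
c3: i4&i5 and.ALU+sll.ALU  2-wide
c4: i6 sub.ALU  RAW r2
c5: i7 mulh.MUL  RAW r7
c6: i8 xor.ALU  tail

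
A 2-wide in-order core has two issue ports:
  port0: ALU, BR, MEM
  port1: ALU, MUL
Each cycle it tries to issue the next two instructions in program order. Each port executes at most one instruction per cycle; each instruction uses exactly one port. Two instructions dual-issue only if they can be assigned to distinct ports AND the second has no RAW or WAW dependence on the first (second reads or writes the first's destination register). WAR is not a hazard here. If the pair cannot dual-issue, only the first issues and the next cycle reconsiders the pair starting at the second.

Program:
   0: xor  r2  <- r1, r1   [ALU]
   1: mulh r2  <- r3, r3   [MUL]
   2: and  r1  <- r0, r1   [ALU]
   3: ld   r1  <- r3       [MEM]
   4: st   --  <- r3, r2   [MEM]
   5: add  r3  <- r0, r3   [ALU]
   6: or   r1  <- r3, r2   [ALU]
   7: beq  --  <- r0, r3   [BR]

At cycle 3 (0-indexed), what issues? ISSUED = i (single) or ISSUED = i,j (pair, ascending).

  cy0 -> i0 (xor) WAW r2
  cy1 -> i1/i2 (mulh;and) 2-wide
  cy2 -> i3 (ld) no-port MEM/MEM
  cy3 -> i4/i5 (st;add) 2-wide
  cy4 -> i6/i7 (or;beq) 2-wide

ISSUED = 4,5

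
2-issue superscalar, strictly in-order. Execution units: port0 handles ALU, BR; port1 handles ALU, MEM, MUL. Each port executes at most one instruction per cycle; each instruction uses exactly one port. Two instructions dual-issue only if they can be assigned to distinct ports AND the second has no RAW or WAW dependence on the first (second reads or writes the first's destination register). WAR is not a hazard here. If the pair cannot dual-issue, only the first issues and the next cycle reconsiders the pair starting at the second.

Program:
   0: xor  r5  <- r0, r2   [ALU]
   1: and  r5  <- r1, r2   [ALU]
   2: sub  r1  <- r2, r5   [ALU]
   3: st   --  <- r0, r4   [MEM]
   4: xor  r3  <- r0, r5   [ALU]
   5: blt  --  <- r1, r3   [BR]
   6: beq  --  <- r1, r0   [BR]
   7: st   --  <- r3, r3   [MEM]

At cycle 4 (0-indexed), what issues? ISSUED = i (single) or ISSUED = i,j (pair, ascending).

ISSUED = 5

t=0 i0:xor ; WAW r5
t=1 i1:and ; RAW r5
t=2 i2,i3:sub+st ; 2-wide
t=3 i4:xor ; RAW r3
t=4 i5:blt ; no-port BR/BR
t=5 i6,i7:beq+st ; 2-wide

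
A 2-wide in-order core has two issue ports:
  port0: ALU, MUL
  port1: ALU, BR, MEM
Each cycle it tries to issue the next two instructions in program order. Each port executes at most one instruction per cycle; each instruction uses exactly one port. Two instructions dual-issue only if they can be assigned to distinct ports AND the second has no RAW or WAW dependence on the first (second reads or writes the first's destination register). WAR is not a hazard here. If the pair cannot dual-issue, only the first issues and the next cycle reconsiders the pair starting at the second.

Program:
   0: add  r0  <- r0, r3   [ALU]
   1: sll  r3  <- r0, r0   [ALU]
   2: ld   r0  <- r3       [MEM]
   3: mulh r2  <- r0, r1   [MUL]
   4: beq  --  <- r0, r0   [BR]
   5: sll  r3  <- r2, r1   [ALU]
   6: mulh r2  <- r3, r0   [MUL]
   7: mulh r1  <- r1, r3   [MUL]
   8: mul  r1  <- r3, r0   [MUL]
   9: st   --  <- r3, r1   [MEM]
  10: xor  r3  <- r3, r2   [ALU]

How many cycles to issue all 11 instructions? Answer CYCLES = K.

0. add @i0  | RAW r0
1. sll @i1  | RAW r3
2. ld @i2  | RAW r0
3. mulh beq @i3&i4  | 2-wide
4. sll @i5  | RAW r3
5. mulh @i6  | no-port MUL/MUL
6. mulh @i7  | no-port MUL/MUL
7. mul @i8  | RAW r1
8. st xor @i9&i10  | 2-wide

CYCLES = 9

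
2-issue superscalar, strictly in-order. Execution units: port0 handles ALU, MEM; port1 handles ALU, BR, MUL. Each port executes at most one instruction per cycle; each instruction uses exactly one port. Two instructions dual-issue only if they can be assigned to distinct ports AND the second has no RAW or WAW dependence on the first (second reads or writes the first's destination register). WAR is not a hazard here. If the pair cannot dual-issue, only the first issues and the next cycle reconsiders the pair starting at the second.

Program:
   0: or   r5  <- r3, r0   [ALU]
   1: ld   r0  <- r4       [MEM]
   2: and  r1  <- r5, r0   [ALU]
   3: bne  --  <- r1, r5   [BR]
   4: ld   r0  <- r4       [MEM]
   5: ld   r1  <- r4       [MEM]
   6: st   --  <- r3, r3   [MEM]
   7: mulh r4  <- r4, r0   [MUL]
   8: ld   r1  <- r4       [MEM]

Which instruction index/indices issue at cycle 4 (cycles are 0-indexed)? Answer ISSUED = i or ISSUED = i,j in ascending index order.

ISSUED = 6,7

#0 head=0: or ld i0/i1 dual
#1 head=2: and i2 RAW r1
#2 head=3: bne ld i3/i4 dual
#3 head=5: ld i5 no-port MEM/MEM
#4 head=6: st mulh i6/i7 dual
#5 head=8: ld i8 tail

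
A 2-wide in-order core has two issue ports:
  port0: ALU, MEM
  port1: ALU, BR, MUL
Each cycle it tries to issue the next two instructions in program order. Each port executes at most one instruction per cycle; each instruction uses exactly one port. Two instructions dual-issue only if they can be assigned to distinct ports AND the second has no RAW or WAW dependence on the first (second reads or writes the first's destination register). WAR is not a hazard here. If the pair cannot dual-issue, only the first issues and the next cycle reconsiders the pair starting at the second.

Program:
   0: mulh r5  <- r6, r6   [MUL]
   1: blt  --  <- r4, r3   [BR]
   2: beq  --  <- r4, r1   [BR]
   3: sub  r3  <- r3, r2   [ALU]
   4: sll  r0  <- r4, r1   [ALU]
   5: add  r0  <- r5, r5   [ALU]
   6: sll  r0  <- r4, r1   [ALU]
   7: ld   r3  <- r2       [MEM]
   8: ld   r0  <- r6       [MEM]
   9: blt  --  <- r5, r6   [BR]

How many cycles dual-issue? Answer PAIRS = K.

0. mulh.MUL @i0  | no-port MUL/BR
1. blt.BR @i1  | no-port BR/BR
2. beq.BR;sub.ALU @i2&i3  | 2-wide
3. sll.ALU @i4  | WAW r0
4. add.ALU @i5  | WAW r0
5. sll.ALU;ld.MEM @i6&i7  | 2-wide
6. ld.MEM;blt.BR @i8&i9  | 2-wide

PAIRS = 3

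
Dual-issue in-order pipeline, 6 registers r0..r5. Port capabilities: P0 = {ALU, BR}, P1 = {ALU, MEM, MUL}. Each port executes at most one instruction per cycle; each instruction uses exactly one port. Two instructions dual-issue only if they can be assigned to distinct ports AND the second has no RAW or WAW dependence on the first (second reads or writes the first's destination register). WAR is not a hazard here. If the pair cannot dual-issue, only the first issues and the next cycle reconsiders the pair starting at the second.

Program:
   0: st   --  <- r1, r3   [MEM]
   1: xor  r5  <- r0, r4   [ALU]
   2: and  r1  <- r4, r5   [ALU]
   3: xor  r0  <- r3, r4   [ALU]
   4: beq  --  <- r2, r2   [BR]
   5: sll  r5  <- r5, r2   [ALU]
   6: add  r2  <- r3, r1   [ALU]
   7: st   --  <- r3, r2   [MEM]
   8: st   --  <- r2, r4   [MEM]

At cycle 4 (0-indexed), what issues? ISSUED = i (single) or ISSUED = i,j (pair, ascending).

t=0 i0+i1:st.MEM;xor.ALU ; 2-wide
t=1 i2+i3:and.ALU;xor.ALU ; 2-wide
t=2 i4+i5:beq.BR;sll.ALU ; 2-wide
t=3 i6:add.ALU ; RAW r2
t=4 i7:st.MEM ; no-port MEM/MEM
t=5 i8:st.MEM ; tail

ISSUED = 7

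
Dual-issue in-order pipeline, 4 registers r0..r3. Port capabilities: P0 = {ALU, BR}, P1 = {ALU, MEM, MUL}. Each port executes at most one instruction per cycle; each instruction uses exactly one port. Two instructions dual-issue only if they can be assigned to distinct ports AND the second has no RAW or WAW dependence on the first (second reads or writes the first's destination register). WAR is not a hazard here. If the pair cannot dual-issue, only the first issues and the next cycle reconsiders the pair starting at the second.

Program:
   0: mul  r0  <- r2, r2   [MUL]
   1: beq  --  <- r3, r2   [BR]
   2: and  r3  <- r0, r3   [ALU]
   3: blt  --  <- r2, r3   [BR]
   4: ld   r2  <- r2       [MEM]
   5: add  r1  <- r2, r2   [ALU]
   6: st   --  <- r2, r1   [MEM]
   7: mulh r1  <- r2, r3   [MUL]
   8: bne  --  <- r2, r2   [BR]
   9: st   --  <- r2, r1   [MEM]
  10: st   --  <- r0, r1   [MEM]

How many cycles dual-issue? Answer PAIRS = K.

PAIRS = 3

  cy0 -> i0,i1 (mul.MUL+beq.BR) pair
  cy1 -> i2 (and.ALU) RAW r3
  cy2 -> i3,i4 (blt.BR+ld.MEM) pair
  cy3 -> i5 (add.ALU) RAW r1
  cy4 -> i6 (st.MEM) no-port MEM/MUL
  cy5 -> i7,i8 (mulh.MUL+bne.BR) pair
  cy6 -> i9 (st.MEM) no-port MEM/MEM
  cy7 -> i10 (st.MEM) tail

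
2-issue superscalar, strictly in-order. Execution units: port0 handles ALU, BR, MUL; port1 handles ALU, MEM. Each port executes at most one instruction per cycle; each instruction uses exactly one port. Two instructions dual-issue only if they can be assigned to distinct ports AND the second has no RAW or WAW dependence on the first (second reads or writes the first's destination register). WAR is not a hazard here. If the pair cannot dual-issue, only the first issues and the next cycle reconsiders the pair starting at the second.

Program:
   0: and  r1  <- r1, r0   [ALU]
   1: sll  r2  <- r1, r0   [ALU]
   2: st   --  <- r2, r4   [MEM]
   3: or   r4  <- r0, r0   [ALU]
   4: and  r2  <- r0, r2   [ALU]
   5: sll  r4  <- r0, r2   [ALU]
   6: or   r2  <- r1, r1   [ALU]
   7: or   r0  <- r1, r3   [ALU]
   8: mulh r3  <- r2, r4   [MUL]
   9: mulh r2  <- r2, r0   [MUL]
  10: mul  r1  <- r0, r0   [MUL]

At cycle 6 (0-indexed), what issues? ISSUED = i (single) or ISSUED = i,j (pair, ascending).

ISSUED = 9

  cy0 -> i0 (and.ALU) RAW r1
  cy1 -> i1 (sll.ALU) RAW r2
  cy2 -> i2/i3 (st.MEM or.ALU) dual
  cy3 -> i4 (and.ALU) RAW r2
  cy4 -> i5/i6 (sll.ALU or.ALU) dual
  cy5 -> i7/i8 (or.ALU mulh.MUL) dual
  cy6 -> i9 (mulh.MUL) no-port MUL/MUL
  cy7 -> i10 (mul.MUL) tail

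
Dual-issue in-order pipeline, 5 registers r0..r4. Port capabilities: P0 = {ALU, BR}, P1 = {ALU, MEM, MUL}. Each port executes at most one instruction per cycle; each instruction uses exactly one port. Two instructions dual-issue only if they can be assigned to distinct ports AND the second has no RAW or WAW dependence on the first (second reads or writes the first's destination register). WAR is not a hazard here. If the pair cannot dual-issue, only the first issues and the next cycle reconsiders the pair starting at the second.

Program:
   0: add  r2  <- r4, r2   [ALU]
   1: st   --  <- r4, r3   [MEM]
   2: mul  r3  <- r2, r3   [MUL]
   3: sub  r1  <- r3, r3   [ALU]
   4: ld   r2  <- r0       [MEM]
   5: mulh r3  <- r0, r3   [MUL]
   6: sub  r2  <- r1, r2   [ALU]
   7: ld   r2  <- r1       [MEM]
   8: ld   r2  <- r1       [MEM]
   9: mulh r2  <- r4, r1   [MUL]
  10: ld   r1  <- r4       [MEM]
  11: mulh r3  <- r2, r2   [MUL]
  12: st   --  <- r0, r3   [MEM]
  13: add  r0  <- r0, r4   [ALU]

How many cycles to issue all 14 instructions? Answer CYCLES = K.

  cy0 -> i0+i1 (add;st) dual
  cy1 -> i2 (mul) RAW r3
  cy2 -> i3+i4 (sub;ld) dual
  cy3 -> i5+i6 (mulh;sub) dual
  cy4 -> i7 (ld) no-port MEM/MEM
  cy5 -> i8 (ld) no-port MEM/MUL
  cy6 -> i9 (mulh) no-port MUL/MEM
  cy7 -> i10 (ld) no-port MEM/MUL
  cy8 -> i11 (mulh) no-port MUL/MEM
  cy9 -> i12+i13 (st;add) dual

CYCLES = 10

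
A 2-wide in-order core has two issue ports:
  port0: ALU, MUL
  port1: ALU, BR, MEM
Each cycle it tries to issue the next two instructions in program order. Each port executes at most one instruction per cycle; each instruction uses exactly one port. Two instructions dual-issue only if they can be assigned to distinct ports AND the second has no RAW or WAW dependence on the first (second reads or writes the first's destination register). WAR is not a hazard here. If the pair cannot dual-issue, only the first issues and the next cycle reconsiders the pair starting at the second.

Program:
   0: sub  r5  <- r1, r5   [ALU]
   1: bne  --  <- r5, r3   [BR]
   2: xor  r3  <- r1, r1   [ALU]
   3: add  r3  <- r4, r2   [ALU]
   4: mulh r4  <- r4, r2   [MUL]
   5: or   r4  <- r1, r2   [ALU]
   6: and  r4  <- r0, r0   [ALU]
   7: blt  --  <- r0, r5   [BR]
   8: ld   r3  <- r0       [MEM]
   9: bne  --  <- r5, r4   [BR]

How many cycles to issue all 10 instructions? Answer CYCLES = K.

CYCLES = 7

  cy0 -> i0 (sub.ALU) RAW r5
  cy1 -> i1/i2 (bne.BR xor.ALU) pair
  cy2 -> i3/i4 (add.ALU mulh.MUL) pair
  cy3 -> i5 (or.ALU) WAW r4
  cy4 -> i6/i7 (and.ALU blt.BR) pair
  cy5 -> i8 (ld.MEM) no-port MEM/BR
  cy6 -> i9 (bne.BR) tail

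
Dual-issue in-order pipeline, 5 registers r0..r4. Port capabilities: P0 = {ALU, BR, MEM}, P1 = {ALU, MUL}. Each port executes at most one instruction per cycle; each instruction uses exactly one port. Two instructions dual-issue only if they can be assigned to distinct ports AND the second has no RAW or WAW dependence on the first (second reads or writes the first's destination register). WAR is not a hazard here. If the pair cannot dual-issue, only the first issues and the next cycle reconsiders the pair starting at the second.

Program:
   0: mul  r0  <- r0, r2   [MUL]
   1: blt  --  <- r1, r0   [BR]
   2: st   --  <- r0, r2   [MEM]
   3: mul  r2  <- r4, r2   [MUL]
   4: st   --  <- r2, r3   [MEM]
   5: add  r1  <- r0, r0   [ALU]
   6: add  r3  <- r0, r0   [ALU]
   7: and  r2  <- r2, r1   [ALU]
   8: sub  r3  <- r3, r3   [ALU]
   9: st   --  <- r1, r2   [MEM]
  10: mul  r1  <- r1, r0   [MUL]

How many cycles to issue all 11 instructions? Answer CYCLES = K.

0. mul.MUL @i0  | RAW r0
1. blt.BR @i1  | no-port BR/MEM
2. st.MEM;mul.MUL @i2+i3  | pair
3. st.MEM;add.ALU @i4+i5  | pair
4. add.ALU;and.ALU @i6+i7  | pair
5. sub.ALU;st.MEM @i8+i9  | pair
6. mul.MUL @i10  | tail

CYCLES = 7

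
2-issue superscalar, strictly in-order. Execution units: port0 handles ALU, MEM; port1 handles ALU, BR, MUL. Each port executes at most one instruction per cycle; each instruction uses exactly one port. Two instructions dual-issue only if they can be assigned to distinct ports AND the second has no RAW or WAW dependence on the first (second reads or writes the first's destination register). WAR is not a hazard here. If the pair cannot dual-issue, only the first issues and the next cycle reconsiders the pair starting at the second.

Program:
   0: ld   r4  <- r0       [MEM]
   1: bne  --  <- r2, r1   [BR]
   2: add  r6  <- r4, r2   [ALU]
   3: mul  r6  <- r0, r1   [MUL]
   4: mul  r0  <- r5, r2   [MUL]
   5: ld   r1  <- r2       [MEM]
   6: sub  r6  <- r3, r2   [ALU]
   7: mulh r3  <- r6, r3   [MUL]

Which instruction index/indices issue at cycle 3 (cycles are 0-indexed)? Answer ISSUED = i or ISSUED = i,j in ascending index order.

[0] i0/i1  ld/bne  -- 2-wide
[1] i2  add  -- WAW r6
[2] i3  mul  -- no-port MUL/MUL
[3] i4/i5  mul/ld  -- 2-wide
[4] i6  sub  -- RAW r6
[5] i7  mulh  -- tail

ISSUED = 4,5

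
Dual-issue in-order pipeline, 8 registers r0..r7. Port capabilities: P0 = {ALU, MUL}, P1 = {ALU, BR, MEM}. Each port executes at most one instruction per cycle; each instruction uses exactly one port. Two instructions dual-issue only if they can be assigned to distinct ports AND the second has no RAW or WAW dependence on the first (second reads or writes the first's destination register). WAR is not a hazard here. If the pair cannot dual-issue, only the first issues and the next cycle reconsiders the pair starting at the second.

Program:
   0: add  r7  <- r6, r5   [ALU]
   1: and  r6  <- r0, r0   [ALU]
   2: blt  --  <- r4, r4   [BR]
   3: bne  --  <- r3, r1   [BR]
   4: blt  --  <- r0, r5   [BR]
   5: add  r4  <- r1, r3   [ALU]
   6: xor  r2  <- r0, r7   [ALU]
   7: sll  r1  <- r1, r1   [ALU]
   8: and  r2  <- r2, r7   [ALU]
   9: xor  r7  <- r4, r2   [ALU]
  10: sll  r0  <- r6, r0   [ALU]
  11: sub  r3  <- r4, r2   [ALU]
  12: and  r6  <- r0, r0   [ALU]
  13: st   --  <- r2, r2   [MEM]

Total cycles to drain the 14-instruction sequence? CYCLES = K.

CYCLES = 9

#0 head=0: add+and i0+i1 2-wide
#1 head=2: blt i2 no-port BR/BR
#2 head=3: bne i3 no-port BR/BR
#3 head=4: blt+add i4+i5 2-wide
#4 head=6: xor+sll i6+i7 2-wide
#5 head=8: and i8 RAW r2
#6 head=9: xor+sll i9+i10 2-wide
#7 head=11: sub+and i11+i12 2-wide
#8 head=13: st i13 tail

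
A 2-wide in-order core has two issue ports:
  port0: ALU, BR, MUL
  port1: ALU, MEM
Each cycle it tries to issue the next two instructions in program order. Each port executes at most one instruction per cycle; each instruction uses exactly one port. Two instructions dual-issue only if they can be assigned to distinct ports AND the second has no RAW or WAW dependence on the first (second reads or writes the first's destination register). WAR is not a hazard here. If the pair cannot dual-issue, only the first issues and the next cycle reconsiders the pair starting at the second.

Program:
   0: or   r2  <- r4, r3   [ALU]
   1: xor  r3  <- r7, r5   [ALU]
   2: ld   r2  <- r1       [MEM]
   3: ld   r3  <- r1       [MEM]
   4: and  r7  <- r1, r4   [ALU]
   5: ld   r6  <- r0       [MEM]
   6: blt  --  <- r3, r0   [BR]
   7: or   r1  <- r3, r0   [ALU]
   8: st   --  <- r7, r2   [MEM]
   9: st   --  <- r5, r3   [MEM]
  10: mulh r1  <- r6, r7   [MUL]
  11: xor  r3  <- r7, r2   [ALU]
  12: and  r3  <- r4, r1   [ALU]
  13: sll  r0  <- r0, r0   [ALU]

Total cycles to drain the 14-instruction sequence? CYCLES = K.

CYCLES = 8

0. or.ALU/xor.ALU @i0,i1  | pair
1. ld.MEM @i2  | no-port MEM/MEM
2. ld.MEM/and.ALU @i3,i4  | pair
3. ld.MEM/blt.BR @i5,i6  | pair
4. or.ALU/st.MEM @i7,i8  | pair
5. st.MEM/mulh.MUL @i9,i10  | pair
6. xor.ALU @i11  | WAW r3
7. and.ALU/sll.ALU @i12,i13  | pair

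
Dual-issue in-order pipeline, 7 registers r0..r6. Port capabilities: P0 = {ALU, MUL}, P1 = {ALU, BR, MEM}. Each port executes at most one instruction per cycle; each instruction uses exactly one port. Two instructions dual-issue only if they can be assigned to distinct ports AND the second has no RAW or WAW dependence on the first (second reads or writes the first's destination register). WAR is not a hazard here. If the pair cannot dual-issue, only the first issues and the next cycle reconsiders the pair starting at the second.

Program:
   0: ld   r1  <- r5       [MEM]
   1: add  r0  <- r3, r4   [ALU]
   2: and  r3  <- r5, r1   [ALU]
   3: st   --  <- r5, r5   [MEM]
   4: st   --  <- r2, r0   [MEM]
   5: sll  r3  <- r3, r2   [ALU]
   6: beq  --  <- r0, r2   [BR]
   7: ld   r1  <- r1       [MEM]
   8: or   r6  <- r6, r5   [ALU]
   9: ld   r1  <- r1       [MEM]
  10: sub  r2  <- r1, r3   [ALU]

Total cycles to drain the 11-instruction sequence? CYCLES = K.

0. ld add @i0,i1  | pair
1. and st @i2,i3  | pair
2. st sll @i4,i5  | pair
3. beq @i6  | no-port BR/MEM
4. ld or @i7,i8  | pair
5. ld @i9  | RAW r1
6. sub @i10  | tail

CYCLES = 7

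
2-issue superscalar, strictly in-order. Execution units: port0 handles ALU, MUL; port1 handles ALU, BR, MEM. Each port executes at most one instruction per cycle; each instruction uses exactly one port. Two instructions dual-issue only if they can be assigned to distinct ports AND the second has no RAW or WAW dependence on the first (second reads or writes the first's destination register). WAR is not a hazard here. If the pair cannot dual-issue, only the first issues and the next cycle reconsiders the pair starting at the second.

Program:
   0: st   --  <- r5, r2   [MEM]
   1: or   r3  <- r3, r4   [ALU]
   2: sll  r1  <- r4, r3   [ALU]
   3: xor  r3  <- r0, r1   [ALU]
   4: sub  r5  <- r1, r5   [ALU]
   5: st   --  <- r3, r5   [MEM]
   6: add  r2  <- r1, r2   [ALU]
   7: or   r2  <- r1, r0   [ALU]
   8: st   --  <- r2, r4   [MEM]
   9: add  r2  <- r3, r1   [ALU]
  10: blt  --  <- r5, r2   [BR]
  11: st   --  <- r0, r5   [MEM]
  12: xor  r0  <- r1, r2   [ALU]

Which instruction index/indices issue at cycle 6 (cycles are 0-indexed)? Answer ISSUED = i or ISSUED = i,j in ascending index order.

ISSUED = 10

#0 head=0: st.MEM/or.ALU i0/i1 pair
#1 head=2: sll.ALU i2 RAW r1
#2 head=3: xor.ALU/sub.ALU i3/i4 pair
#3 head=5: st.MEM/add.ALU i5/i6 pair
#4 head=7: or.ALU i7 RAW r2
#5 head=8: st.MEM/add.ALU i8/i9 pair
#6 head=10: blt.BR i10 no-port BR/MEM
#7 head=11: st.MEM/xor.ALU i11/i12 pair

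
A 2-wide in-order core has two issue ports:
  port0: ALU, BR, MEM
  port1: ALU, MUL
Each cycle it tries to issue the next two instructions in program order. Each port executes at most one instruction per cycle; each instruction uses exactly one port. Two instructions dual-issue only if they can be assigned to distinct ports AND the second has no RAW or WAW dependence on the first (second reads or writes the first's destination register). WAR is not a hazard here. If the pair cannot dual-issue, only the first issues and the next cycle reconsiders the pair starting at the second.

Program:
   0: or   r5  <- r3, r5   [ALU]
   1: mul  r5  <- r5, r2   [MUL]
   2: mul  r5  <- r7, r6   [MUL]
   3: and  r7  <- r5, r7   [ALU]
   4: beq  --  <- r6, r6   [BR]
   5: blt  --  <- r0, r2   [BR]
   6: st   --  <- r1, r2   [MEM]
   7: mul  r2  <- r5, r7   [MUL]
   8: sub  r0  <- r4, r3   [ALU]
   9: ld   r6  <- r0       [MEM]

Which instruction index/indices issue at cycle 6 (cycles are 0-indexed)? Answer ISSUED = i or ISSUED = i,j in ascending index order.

0. or @i0  | RAW+WAW r5
1. mul @i1  | no-port MUL/MUL
2. mul @i2  | RAW r5
3. and+beq @i3,i4  | 2-wide
4. blt @i5  | no-port BR/MEM
5. st+mul @i6,i7  | 2-wide
6. sub @i8  | RAW r0
7. ld @i9  | tail

ISSUED = 8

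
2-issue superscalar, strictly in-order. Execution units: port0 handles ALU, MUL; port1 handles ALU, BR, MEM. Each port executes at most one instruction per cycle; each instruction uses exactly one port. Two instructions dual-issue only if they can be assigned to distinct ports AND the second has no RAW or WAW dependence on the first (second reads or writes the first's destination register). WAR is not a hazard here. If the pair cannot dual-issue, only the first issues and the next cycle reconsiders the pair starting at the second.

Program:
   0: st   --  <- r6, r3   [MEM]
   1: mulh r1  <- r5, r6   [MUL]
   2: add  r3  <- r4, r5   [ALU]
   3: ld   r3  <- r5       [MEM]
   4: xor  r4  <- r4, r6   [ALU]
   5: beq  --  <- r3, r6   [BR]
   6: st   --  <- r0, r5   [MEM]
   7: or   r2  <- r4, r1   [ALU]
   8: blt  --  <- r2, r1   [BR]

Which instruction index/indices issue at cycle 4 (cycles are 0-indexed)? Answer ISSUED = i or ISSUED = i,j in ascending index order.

ISSUED = 6,7

t=0 i0,i1:st.MEM+mulh.MUL ; pair
t=1 i2:add.ALU ; WAW r3
t=2 i3,i4:ld.MEM+xor.ALU ; pair
t=3 i5:beq.BR ; no-port BR/MEM
t=4 i6,i7:st.MEM+or.ALU ; pair
t=5 i8:blt.BR ; tail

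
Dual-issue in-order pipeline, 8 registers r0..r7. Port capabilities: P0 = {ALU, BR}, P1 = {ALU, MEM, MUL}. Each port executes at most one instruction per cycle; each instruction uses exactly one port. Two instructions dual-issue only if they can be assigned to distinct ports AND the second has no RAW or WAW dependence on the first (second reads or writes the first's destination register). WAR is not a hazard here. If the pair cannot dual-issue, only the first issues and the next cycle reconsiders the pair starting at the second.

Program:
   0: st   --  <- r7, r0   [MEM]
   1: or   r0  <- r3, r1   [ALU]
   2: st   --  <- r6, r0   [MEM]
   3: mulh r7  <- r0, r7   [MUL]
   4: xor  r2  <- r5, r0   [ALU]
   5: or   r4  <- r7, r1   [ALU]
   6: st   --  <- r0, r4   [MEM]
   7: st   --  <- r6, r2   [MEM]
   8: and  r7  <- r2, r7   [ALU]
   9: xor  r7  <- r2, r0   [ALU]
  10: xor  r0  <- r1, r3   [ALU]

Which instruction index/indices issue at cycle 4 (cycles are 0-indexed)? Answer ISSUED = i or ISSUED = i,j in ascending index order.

t=0 i0&i1:st;or ; dual
t=1 i2:st ; no-port MEM/MUL
t=2 i3&i4:mulh;xor ; dual
t=3 i5:or ; RAW r4
t=4 i6:st ; no-port MEM/MEM
t=5 i7&i8:st;and ; dual
t=6 i9&i10:xor;xor ; dual

ISSUED = 6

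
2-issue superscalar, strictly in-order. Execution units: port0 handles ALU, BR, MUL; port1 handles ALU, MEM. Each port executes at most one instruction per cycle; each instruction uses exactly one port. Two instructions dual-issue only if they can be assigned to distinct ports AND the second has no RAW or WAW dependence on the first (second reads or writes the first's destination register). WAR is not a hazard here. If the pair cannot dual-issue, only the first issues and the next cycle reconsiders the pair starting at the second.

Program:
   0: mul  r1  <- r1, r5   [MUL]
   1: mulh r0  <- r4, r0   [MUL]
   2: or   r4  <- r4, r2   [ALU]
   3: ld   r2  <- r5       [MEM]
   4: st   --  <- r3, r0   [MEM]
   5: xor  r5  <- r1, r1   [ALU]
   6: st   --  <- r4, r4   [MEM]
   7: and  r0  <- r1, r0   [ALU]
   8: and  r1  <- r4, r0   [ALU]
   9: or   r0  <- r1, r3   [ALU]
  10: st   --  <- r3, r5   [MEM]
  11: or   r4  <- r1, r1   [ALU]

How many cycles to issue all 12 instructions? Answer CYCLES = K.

CYCLES = 8

t=0 i0:mul ; no-port MUL/MUL
t=1 i1&i2:mulh or ; dual
t=2 i3:ld ; no-port MEM/MEM
t=3 i4&i5:st xor ; dual
t=4 i6&i7:st and ; dual
t=5 i8:and ; RAW r1
t=6 i9&i10:or st ; dual
t=7 i11:or ; tail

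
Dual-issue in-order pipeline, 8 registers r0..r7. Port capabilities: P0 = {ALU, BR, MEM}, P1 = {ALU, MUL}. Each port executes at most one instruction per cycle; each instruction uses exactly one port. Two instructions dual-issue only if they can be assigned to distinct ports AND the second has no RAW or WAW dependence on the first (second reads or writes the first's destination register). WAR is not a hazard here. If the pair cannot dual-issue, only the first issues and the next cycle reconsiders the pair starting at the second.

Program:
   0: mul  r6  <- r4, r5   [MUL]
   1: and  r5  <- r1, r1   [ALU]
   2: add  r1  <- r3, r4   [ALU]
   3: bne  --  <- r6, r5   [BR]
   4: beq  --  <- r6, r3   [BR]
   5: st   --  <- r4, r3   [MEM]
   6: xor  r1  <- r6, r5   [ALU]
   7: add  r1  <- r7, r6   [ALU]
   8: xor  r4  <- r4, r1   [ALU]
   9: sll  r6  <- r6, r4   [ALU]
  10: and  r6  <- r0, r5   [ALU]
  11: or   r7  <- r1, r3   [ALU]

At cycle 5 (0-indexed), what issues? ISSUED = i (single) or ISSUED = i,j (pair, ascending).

c0: i0,i1 mul.MUL and.ALU  pair
c1: i2,i3 add.ALU bne.BR  pair
c2: i4 beq.BR  no-port BR/MEM
c3: i5,i6 st.MEM xor.ALU  pair
c4: i7 add.ALU  RAW r1
c5: i8 xor.ALU  RAW r4
c6: i9 sll.ALU  WAW r6
c7: i10,i11 and.ALU or.ALU  pair

ISSUED = 8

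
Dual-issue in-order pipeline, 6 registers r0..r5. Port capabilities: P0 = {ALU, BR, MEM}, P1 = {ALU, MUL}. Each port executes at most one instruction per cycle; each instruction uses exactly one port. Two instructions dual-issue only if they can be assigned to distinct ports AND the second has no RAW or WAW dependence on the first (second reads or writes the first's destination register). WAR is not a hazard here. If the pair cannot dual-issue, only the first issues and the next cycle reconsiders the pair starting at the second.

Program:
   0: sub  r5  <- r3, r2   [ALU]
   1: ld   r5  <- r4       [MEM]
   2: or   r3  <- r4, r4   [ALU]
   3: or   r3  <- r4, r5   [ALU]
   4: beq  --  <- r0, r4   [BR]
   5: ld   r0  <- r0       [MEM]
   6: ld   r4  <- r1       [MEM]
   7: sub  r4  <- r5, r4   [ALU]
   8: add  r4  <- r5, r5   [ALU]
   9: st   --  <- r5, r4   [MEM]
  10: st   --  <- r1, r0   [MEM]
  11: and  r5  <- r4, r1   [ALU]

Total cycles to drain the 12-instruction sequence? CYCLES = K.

CYCLES = 9

  cy0 -> i0 (sub) WAW r5
  cy1 -> i1+i2 (ld or) dual
  cy2 -> i3+i4 (or beq) dual
  cy3 -> i5 (ld) no-port MEM/MEM
  cy4 -> i6 (ld) RAW+WAW r4
  cy5 -> i7 (sub) WAW r4
  cy6 -> i8 (add) RAW r4
  cy7 -> i9 (st) no-port MEM/MEM
  cy8 -> i10+i11 (st and) dual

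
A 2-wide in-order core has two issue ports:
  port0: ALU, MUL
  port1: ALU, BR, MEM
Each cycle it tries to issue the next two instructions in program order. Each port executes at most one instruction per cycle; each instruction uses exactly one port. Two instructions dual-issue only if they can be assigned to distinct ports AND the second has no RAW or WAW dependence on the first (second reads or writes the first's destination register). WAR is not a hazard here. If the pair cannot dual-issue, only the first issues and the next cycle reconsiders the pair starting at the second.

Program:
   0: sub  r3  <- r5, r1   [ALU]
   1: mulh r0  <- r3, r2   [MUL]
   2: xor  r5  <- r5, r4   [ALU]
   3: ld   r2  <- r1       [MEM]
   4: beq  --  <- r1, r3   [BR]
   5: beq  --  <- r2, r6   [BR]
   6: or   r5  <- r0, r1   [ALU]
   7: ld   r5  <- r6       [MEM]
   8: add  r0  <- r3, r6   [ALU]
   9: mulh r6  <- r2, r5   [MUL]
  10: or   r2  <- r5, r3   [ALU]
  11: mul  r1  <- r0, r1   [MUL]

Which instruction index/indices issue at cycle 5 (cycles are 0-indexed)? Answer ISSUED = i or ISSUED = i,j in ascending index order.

  cy0 -> i0 (sub.ALU) RAW r3
  cy1 -> i1/i2 (mulh.MUL;xor.ALU) pair
  cy2 -> i3 (ld.MEM) no-port MEM/BR
  cy3 -> i4 (beq.BR) no-port BR/BR
  cy4 -> i5/i6 (beq.BR;or.ALU) pair
  cy5 -> i7/i8 (ld.MEM;add.ALU) pair
  cy6 -> i9/i10 (mulh.MUL;or.ALU) pair
  cy7 -> i11 (mul.MUL) tail

ISSUED = 7,8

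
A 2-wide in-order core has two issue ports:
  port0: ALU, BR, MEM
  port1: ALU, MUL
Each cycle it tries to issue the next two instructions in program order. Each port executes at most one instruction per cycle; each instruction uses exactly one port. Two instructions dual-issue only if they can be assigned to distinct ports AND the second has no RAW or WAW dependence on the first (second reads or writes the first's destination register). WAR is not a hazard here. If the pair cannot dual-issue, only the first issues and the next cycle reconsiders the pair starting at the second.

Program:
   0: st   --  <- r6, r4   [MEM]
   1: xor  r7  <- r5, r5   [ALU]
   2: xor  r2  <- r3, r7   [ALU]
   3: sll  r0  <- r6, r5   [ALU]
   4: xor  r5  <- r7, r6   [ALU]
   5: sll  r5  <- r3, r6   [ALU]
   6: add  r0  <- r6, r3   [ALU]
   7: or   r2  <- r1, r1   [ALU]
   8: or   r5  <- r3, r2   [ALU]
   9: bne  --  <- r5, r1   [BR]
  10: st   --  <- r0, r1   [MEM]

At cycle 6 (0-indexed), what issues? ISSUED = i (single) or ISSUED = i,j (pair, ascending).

[0] i0/i1  st xor  -- 2-wide
[1] i2/i3  xor sll  -- 2-wide
[2] i4  xor  -- WAW r5
[3] i5/i6  sll add  -- 2-wide
[4] i7  or  -- RAW r2
[5] i8  or  -- RAW r5
[6] i9  bne  -- no-port BR/MEM
[7] i10  st  -- tail

ISSUED = 9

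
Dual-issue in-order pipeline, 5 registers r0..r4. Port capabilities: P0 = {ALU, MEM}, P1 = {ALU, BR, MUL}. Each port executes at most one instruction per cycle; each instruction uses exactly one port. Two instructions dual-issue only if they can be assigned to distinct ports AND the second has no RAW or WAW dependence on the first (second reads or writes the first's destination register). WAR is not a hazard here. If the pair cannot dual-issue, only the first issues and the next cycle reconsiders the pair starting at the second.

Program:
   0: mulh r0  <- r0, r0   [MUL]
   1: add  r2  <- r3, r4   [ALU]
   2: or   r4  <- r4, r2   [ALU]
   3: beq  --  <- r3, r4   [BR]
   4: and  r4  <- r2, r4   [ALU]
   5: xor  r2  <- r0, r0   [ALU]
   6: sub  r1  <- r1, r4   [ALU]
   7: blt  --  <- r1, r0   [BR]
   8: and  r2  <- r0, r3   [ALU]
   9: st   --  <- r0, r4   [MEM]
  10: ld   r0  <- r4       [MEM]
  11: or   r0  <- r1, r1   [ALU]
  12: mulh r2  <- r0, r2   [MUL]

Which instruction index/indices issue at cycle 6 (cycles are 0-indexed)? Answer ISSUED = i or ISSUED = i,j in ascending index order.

ISSUED = 10

t=0 i0/i1:mulh.MUL add.ALU ; 2-wide
t=1 i2:or.ALU ; RAW r4
t=2 i3/i4:beq.BR and.ALU ; 2-wide
t=3 i5/i6:xor.ALU sub.ALU ; 2-wide
t=4 i7/i8:blt.BR and.ALU ; 2-wide
t=5 i9:st.MEM ; no-port MEM/MEM
t=6 i10:ld.MEM ; WAW r0
t=7 i11:or.ALU ; RAW r0
t=8 i12:mulh.MUL ; tail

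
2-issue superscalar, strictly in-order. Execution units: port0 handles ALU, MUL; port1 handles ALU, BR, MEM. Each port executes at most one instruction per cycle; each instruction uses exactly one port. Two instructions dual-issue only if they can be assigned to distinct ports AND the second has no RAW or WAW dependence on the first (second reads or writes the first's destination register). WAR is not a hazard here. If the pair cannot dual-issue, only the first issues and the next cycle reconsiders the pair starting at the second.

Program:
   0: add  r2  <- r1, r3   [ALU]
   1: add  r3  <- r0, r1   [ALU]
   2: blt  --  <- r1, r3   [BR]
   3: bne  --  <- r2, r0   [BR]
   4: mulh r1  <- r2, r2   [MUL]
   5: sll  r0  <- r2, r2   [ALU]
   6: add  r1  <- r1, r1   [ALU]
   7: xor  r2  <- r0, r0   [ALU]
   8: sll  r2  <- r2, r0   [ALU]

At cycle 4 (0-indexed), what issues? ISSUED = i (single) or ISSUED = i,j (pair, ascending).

ISSUED = 7

  cy0 -> i0,i1 (add.ALU;add.ALU) pair
  cy1 -> i2 (blt.BR) no-port BR/BR
  cy2 -> i3,i4 (bne.BR;mulh.MUL) pair
  cy3 -> i5,i6 (sll.ALU;add.ALU) pair
  cy4 -> i7 (xor.ALU) RAW+WAW r2
  cy5 -> i8 (sll.ALU) tail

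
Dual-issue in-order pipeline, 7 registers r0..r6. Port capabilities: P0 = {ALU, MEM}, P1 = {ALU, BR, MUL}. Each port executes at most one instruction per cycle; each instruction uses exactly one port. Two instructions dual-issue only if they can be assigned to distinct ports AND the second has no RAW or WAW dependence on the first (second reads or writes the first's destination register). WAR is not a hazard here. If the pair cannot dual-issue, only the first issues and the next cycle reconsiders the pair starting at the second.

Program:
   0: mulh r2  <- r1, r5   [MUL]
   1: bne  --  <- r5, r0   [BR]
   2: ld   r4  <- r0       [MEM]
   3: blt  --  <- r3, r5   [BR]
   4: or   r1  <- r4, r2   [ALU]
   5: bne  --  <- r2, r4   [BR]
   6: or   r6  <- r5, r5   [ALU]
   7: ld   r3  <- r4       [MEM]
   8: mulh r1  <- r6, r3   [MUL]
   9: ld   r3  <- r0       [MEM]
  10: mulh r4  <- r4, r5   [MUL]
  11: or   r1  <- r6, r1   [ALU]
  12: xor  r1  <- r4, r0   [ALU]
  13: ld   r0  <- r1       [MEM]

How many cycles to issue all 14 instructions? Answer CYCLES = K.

CYCLES = 9

c0: i0 mulh  no-port MUL/BR
c1: i1&i2 bne ld  2-wide
c2: i3&i4 blt or  2-wide
c3: i5&i6 bne or  2-wide
c4: i7 ld  RAW r3
c5: i8&i9 mulh ld  2-wide
c6: i10&i11 mulh or  2-wide
c7: i12 xor  RAW r1
c8: i13 ld  tail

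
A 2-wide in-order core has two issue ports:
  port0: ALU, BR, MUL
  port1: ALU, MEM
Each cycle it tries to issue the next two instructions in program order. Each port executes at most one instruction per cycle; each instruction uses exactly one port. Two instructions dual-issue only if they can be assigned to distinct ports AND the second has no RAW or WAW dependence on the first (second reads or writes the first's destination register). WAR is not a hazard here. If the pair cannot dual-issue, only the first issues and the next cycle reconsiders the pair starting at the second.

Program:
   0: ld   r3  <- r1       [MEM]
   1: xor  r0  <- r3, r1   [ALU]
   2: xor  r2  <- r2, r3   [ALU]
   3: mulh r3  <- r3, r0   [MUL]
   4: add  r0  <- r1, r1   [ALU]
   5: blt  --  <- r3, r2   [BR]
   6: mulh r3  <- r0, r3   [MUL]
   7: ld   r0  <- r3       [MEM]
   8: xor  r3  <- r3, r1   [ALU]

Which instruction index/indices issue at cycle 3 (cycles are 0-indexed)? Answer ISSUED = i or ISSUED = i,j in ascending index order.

#0 head=0: ld i0 RAW r3
#1 head=1: xor+xor i1+i2 pair
#2 head=3: mulh+add i3+i4 pair
#3 head=5: blt i5 no-port BR/MUL
#4 head=6: mulh i6 RAW r3
#5 head=7: ld+xor i7+i8 pair

ISSUED = 5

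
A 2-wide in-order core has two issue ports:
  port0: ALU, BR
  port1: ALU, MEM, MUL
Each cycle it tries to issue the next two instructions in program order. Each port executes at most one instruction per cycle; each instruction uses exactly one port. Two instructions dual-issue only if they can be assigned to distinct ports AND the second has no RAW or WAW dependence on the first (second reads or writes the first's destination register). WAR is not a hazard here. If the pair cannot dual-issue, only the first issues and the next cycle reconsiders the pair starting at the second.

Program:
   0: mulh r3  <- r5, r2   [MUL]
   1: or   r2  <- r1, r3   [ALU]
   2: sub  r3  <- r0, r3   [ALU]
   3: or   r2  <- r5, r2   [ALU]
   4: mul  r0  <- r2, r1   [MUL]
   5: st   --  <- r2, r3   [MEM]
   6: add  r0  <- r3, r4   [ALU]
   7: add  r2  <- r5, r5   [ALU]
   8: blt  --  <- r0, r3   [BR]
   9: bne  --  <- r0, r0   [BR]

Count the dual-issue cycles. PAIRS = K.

PAIRS = 3

#0 head=0: mulh.MUL i0 RAW r3
#1 head=1: or.ALU sub.ALU i1,i2 pair
#2 head=3: or.ALU i3 RAW r2
#3 head=4: mul.MUL i4 no-port MUL/MEM
#4 head=5: st.MEM add.ALU i5,i6 pair
#5 head=7: add.ALU blt.BR i7,i8 pair
#6 head=9: bne.BR i9 tail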